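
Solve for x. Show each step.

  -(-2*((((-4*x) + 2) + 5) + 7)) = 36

Step 1. [-(-2*((((-4*x) + 2) + 5) + 7)) = 36] leading − — multiply by −1, so neg: -2*((((-4*x) + 2) + 5) + 7) = -36.
Step 2. [-2*((((-4*x) + 2) + 5) + 7) = -36] LHS = -2·(…); ÷-2 both sides. So div: (((-4*x) + 2) + 5) + 7 = 18.
Step 3. [(((-4*x) + 2) + 5) + 7 = 18] subtract 7: x sits inside (… + 7) ⇒ sub: ((-4*x) + 2) + 5 = 11.
Step 4. [((-4*x) + 2) + 5 = 11] 5 comes off first (subtract 5), so sub: (-4*x) + 2 = 6.
Step 5. [(-4*x) + 2 = 6] +2 is outermost — subtract 2 both sides. So sub: -4*x = 4.
Step 6. [-4*x = 4] divide by the outer -4, so div: x = -1.

Answer: x ∈ {-1}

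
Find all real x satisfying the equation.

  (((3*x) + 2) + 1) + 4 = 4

Step 1. [(((3*x) + 2) + 1) + 4 = 4] +4 is outermost — subtract 4 both sides, so sub: ((3*x) + 2) + 1 = 0.
Step 2. [((3*x) + 2) + 1 = 0] subtract 1: x sits inside (… + 1). So sub: (3*x) + 2 = -1.
Step 3. [(3*x) + 2 = -1] peel the +2: subtract 2 from each side. So sub: 3*x = -3.
Step 4. [3*x = -3] 3·(inner) — divide through by 3. So div: x = -1.

Answer: x ∈ {-1}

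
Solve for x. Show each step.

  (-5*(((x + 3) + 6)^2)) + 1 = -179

Step 1. [(-5*(((x + 3) + 6)^2)) + 1 = -179] peel the +1: subtract 1 from each side, so sub: -5*(((x + 3) + 6)^2) = -180.
Step 2. [-5*(((x + 3) + 6)^2) = -180] leading coefficient -5: divide by -5 ⇒ div: ((x + 3) + 6)^2 = 36.
Step 3. [((x + 3) + 6)^2 = 36] √ both sides: 36 ≥ 0 gives two branches, so sqrt: (x + 3) + 6 = 6 or -6.
Step 4. [(x + 3) + 6 = 6 or -6] the outer +6 inverts by subtracting 6, so sub: x + 3 = 0 or -12.
Step 5. [x + 3 = 0 or -12] the outer +3 inverts by subtracting 3. So sub: x = -3 or -15.

Answer: x ∈ {-15, -3}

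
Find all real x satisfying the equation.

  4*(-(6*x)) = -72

Step 1. [4*(-(6*x)) = -72] LHS = 4·(…); ÷4 both sides, so div: -(6*x) = -18.
Step 2. [-(6*x) = -18] leading − — multiply by −1, so neg: 6*x = 18.
Step 3. [6*x = 18] 6 out front; divide by 6, so div: x = 3.

Answer: x ∈ {3}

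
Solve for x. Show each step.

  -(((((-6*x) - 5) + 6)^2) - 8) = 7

Step 1. [-(((((-6*x) - 5) + 6)^2) - 8) = 7] LHS negated; negate both sides ⇒ neg: ((((-6*x) - 5) + 6)^2) - 8 = -7.
Step 2. [((((-6*x) - 5) + 6)^2) - 8 = -7] the outer -8 inverts by adding 8. So sub: (((-6*x) - 5) + 6)^2 = 1.
Step 3. [(((-6*x) - 5) + 6)^2 = 1] LHS squared, RHS 1 ≥ 0: apply √ (±), so sqrt: ((-6*x) - 5) + 6 = 1 or -1.
Step 4. [((-6*x) - 5) + 6 = 1 or -1] the outer +6 inverts by subtracting 6 ⇒ sub: (-6*x) - 5 = -5 or -7.
Step 5. [(-6*x) - 5 = -5 or -7] the outer -5 inverts by adding 5 ⇒ sub: -6*x = 0 or -2.
Step 6. [-6*x = 0 or -2] -6 out front; divide by -6 ⇒ div: x = 0 or 1/3.

Answer: x ∈ {0, 1/3}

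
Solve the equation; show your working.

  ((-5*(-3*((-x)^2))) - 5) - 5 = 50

Step 1. [((-5*(-3*((-x)^2))) - 5) - 5 = 50] 5 comes off first (add 5), so sub: (-5*(-3*((-x)^2))) - 5 = 55.
Step 2. [(-5*(-3*((-x)^2))) - 5 = 55] -5 is outermost — add 5 both sides ⇒ sub: -5*(-3*((-x)^2)) = 60.
Step 3. [-5*(-3*((-x)^2)) = 60] leading coefficient -5: divide by -5, so div: -3*((-x)^2) = -12.
Step 4. [-3*((-x)^2) = -12] leading coefficient -3: divide by -3. So div: (-x)^2 = 4.
Step 5. [(-x)^2 = 4] √ both sides: 4 ≥ 0 gives two branches, so sqrt: -x = 2 or -2.
Step 6. [-x = 2 or -2] LHS negated; negate both sides, so neg: x = -2 or 2.

Answer: x ∈ {-2, 2}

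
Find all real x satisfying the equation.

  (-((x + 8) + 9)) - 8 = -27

Step 1. [(-((x + 8) + 9)) - 8 = -27] the outer -8 inverts by adding 8 ⇒ sub: -((x + 8) + 9) = -19.
Step 2. [-((x + 8) + 9) = -19] LHS negated; negate both sides, so neg: (x + 8) + 9 = 19.
Step 3. [(x + 8) + 9 = 19] the outer +9 inverts by subtracting 9 ⇒ sub: x + 8 = 10.
Step 4. [x + 8 = 10] subtract 8: x sits inside (… + 8). So sub: x = 2.

Answer: x ∈ {2}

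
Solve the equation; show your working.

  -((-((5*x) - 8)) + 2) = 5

Step 1. [-((-((5*x) - 8)) + 2) = 5] leading − — multiply by −1 ⇒ neg: (-((5*x) - 8)) + 2 = -5.
Step 2. [(-((5*x) - 8)) + 2 = -5] peel the +2: subtract 2 from each side. So sub: -((5*x) - 8) = -7.
Step 3. [-((5*x) - 8) = -7] leading − — multiply by −1, so neg: (5*x) - 8 = 7.
Step 4. [(5*x) - 8 = 7] add 8: x sits inside (… - 8) ⇒ sub: 5*x = 15.
Step 5. [5*x = 15] 5 out front; divide by 5, so div: x = 3.

Answer: x ∈ {3}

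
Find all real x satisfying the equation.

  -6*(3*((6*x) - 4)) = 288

Step 1. [-6*(3*((6*x) - 4)) = 288] leading coefficient -6: divide by -6, so div: 3*((6*x) - 4) = -48.
Step 2. [3*((6*x) - 4) = -48] LHS = 3·(…); ÷3 both sides. So div: (6*x) - 4 = -16.
Step 3. [(6*x) - 4 = -16] the outer -4 inverts by adding 4. So sub: 6*x = -12.
Step 4. [6*x = -12] 6·(inner) — divide through by 6. So div: x = -2.

Answer: x ∈ {-2}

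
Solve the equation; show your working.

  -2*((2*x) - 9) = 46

Step 1. [-2*((2*x) - 9) = 46] -2 out front; divide by -2 ⇒ div: (2*x) - 9 = -23.
Step 2. [(2*x) - 9 = -23] the outer -9 inverts by adding 9. So sub: 2*x = -14.
Step 3. [2*x = -14] leading coefficient 2: divide by 2. So div: x = -7.

Answer: x ∈ {-7}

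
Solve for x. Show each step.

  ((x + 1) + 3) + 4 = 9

Step 1. [((x + 1) + 3) + 4 = 9] 4 comes off first (subtract 4) ⇒ sub: (x + 1) + 3 = 5.
Step 2. [(x + 1) + 3 = 5] peel the +3: subtract 3 from each side, so sub: x + 1 = 2.
Step 3. [x + 1 = 2] subtract 1: x sits inside (… + 1), so sub: x = 1.

Answer: x ∈ {1}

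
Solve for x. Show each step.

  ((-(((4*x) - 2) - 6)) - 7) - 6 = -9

Step 1. [((-(((4*x) - 2) - 6)) - 7) - 6 = -9] peel the -6: add 6 from each side. So sub: (-(((4*x) - 2) - 6)) - 7 = -3.
Step 2. [(-(((4*x) - 2) - 6)) - 7 = -3] the outer -7 inverts by adding 7, so sub: -(((4*x) - 2) - 6) = 4.
Step 3. [-(((4*x) - 2) - 6) = 4] flip signs both sides. So neg: ((4*x) - 2) - 6 = -4.
Step 4. [((4*x) - 2) - 6 = -4] add 6: x sits inside (… - 6) ⇒ sub: (4*x) - 2 = 2.
Step 5. [(4*x) - 2 = 2] peel the -2: add 2 from each side, so sub: 4*x = 4.
Step 6. [4*x = 4] divide by the outer 4. So div: x = 1.

Answer: x ∈ {1}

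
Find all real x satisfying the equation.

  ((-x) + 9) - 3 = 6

Step 1. [((-x) + 9) - 3 = 6] the outer -3 inverts by adding 3 ⇒ sub: (-x) + 9 = 9.
Step 2. [(-x) + 9 = 9] the outer +9 inverts by subtracting 9, so sub: -x = 0.
Step 3. [-x = 0] leading − — multiply by −1, so neg: x = 0.

Answer: x ∈ {0}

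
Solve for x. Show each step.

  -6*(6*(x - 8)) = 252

Step 1. [-6*(6*(x - 8)) = 252] LHS = -6·(…); ÷-6 both sides, so div: 6*(x - 8) = -42.
Step 2. [6*(x - 8) = -42] divide by the outer 6. So div: x - 8 = -7.
Step 3. [x - 8 = -7] peel the -8: add 8 from each side, so sub: x = 1.

Answer: x ∈ {1}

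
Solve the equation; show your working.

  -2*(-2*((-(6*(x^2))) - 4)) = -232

Step 1. [-2*(-2*((-(6*(x^2))) - 4)) = -232] LHS = -2·(…); ÷-2 both sides, so div: -2*((-(6*(x^2))) - 4) = 116.
Step 2. [-2*((-(6*(x^2))) - 4) = 116] -2 out front; divide by -2. So div: (-(6*(x^2))) - 4 = -58.
Step 3. [(-(6*(x^2))) - 4 = -58] add 4: x sits inside (… - 4). So sub: -(6*(x^2)) = -54.
Step 4. [-(6*(x^2)) = -54] flip signs both sides ⇒ neg: 6*(x^2) = 54.
Step 5. [6*(x^2) = 54] 6·(inner) — divide through by 6, so div: x^2 = 9.
Step 6. [x^2 = 9] LHS squared, RHS 9 ≥ 0: apply √ (±). So sqrt: x = 3 or -3.

Answer: x ∈ {-3, 3}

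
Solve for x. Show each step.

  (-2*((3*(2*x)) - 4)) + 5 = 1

Step 1. [(-2*((3*(2*x)) - 4)) + 5 = 1] +5 is outermost — subtract 5 both sides ⇒ sub: -2*((3*(2*x)) - 4) = -4.
Step 2. [-2*((3*(2*x)) - 4) = -4] leading coefficient -2: divide by -2. So div: (3*(2*x)) - 4 = 2.
Step 3. [(3*(2*x)) - 4 = 2] add 4: x sits inside (… - 4). So sub: 3*(2*x) = 6.
Step 4. [3*(2*x) = 6] leading coefficient 3: divide by 3, so div: 2*x = 2.
Step 5. [2*x = 2] 2·(inner) — divide through by 2, so div: x = 1.

Answer: x ∈ {1}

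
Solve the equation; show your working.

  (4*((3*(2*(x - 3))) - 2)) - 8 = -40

Step 1. [(4*((3*(2*(x - 3))) - 2)) - 8 = -40] common factor 4 (LHS and -40) — divide through, so factor: ((3*(2*(x - 3))) - 2) - 2 = -10.
Step 2. [((3*(2*(x - 3))) - 2) - 2 = -10] add 2: x sits inside (… - 2), so sub: (3*(2*(x - 3))) - 2 = -8.
Step 3. [(3*(2*(x - 3))) - 2 = -8] add 2: x sits inside (… - 2) ⇒ sub: 3*(2*(x - 3)) = -6.
Step 4. [3*(2*(x - 3)) = -6] 3·(inner) — divide through by 3, so div: 2*(x - 3) = -2.
Step 5. [2*(x - 3) = -2] LHS = 2·(…); ÷2 both sides ⇒ div: x - 3 = -1.
Step 6. [x - 3 = -1] -3 is outermost — add 3 both sides, so sub: x = 2.

Answer: x ∈ {2}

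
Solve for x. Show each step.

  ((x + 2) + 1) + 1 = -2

Step 1. [((x + 2) + 1) + 1 = -2] 1 comes off first (subtract 1). So sub: (x + 2) + 1 = -3.
Step 2. [(x + 2) + 1 = -3] the outer +1 inverts by subtracting 1, so sub: x + 2 = -4.
Step 3. [x + 2 = -4] the outer +2 inverts by subtracting 2. So sub: x = -6.

Answer: x ∈ {-6}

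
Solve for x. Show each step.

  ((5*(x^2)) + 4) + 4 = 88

Step 1. [((5*(x^2)) + 4) + 4 = 88] 4 comes off first (subtract 4) ⇒ sub: (5*(x^2)) + 4 = 84.
Step 2. [(5*(x^2)) + 4 = 84] 4 comes off first (subtract 4), so sub: 5*(x^2) = 80.
Step 3. [5*(x^2) = 80] leading coefficient 5: divide by 5, so div: x^2 = 16.
Step 4. [x^2 = 16] √ both sides: 16 ≥ 0 gives two branches, so sqrt: x = 4 or -4.

Answer: x ∈ {-4, 4}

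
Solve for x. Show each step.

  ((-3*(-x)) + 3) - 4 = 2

Step 1. [((-3*(-x)) + 3) - 4 = 2] peel the -4: add 4 from each side. So sub: (-3*(-x)) + 3 = 6.
Step 2. [(-3*(-x)) + 3 = 6] -3 divides every term; factor it out ⇒ factor: (-x) - 1 = -2.
Step 3. [(-x) - 1 = -2] 1 comes off first (add 1) ⇒ sub: -x = -1.
Step 4. [-x = -1] flip signs both sides ⇒ neg: x = 1.

Answer: x ∈ {1}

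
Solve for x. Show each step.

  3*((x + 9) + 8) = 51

Step 1. [3*((x + 9) + 8) = 51] 3·(inner) — divide through by 3, so div: (x + 9) + 8 = 17.
Step 2. [(x + 9) + 8 = 17] peel the +8: subtract 8 from each side ⇒ sub: x + 9 = 9.
Step 3. [x + 9 = 9] 9 comes off first (subtract 9) ⇒ sub: x = 0.

Answer: x ∈ {0}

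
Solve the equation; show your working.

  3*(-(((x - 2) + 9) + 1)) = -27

Step 1. [3*(-(((x - 2) + 9) + 1)) = -27] 3 out front; divide by 3. So div: -(((x - 2) + 9) + 1) = -9.
Step 2. [-(((x - 2) + 9) + 1) = -9] flip signs both sides, so neg: ((x - 2) + 9) + 1 = 9.
Step 3. [((x - 2) + 9) + 1 = 9] peel the +1: subtract 1 from each side. So sub: (x - 2) + 9 = 8.
Step 4. [(x - 2) + 9 = 8] +9 is outermost — subtract 9 both sides, so sub: x - 2 = -1.
Step 5. [x - 2 = -1] the outer -2 inverts by adding 2, so sub: x = 1.

Answer: x ∈ {1}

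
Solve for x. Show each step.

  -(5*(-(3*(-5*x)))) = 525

Step 1. [-(5*(-(3*(-5*x)))) = 525] flip signs both sides ⇒ neg: 5*(-(3*(-5*x))) = -525.
Step 2. [5*(-(3*(-5*x))) = -525] divide by the outer 5. So div: -(3*(-5*x)) = -105.
Step 3. [-(3*(-5*x)) = -105] leading − — multiply by −1, so neg: 3*(-5*x) = 105.
Step 4. [3*(-5*x) = 105] 3·(inner) — divide through by 3 ⇒ div: -5*x = 35.
Step 5. [-5*x = 35] -5 out front; divide by -5, so div: x = -7.

Answer: x ∈ {-7}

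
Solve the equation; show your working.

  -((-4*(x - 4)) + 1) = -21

Step 1. [-((-4*(x - 4)) + 1) = -21] LHS negated; negate both sides, so neg: (-4*(x - 4)) + 1 = 21.
Step 2. [(-4*(x - 4)) + 1 = 21] the outer +1 inverts by subtracting 1 ⇒ sub: -4*(x - 4) = 20.
Step 3. [-4*(x - 4) = 20] LHS = -4·(…); ÷-4 both sides. So div: x - 4 = -5.
Step 4. [x - 4 = -5] the outer -4 inverts by adding 4, so sub: x = -1.

Answer: x ∈ {-1}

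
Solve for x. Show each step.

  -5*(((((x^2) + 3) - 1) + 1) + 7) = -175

Step 1. [-5*(((((x^2) + 3) - 1) + 1) + 7) = -175] LHS = -5·(…); ÷-5 both sides, so div: ((((x^2) + 3) - 1) + 1) + 7 = 35.
Step 2. [((((x^2) + 3) - 1) + 1) + 7 = 35] the outer +7 inverts by subtracting 7, so sub: (((x^2) + 3) - 1) + 1 = 28.
Step 3. [(((x^2) + 3) - 1) + 1 = 28] subtract 1: x sits inside (… + 1) ⇒ sub: ((x^2) + 3) - 1 = 27.
Step 4. [((x^2) + 3) - 1 = 27] the outer -1 inverts by adding 1 ⇒ sub: (x^2) + 3 = 28.
Step 5. [(x^2) + 3 = 28] peel the +3: subtract 3 from each side, so sub: x^2 = 25.
Step 6. [x^2 = 25] √ both sides: 25 ≥ 0 gives two branches ⇒ sqrt: x = 5 or -5.

Answer: x ∈ {-5, 5}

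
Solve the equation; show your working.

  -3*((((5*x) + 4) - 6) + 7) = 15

Step 1. [-3*((((5*x) + 4) - 6) + 7) = 15] -3·(inner) — divide through by -3 ⇒ div: (((5*x) + 4) - 6) + 7 = -5.
Step 2. [(((5*x) + 4) - 6) + 7 = -5] the outer +7 inverts by subtracting 7 ⇒ sub: ((5*x) + 4) - 6 = -12.
Step 3. [((5*x) + 4) - 6 = -12] -6 is outermost — add 6 both sides, so sub: (5*x) + 4 = -6.
Step 4. [(5*x) + 4 = -6] the outer +4 inverts by subtracting 4. So sub: 5*x = -10.
Step 5. [5*x = -10] 5·(inner) — divide through by 5. So div: x = -2.

Answer: x ∈ {-2}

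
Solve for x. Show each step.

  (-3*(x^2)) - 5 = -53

Step 1. [(-3*(x^2)) - 5 = -53] peel the -5: add 5 from each side, so sub: -3*(x^2) = -48.
Step 2. [-3*(x^2) = -48] leading coefficient -3: divide by -3. So div: x^2 = 16.
Step 3. [x^2 = 16] √ both sides: 16 ≥ 0 gives two branches ⇒ sqrt: x = 4 or -4.

Answer: x ∈ {-4, 4}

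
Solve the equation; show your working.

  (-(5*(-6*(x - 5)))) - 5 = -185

Step 1. [(-(5*(-6*(x - 5)))) - 5 = -185] 5 comes off first (add 5) ⇒ sub: -(5*(-6*(x - 5))) = -180.
Step 2. [-(5*(-6*(x - 5))) = -180] leading − — multiply by −1. So neg: 5*(-6*(x - 5)) = 180.
Step 3. [5*(-6*(x - 5)) = 180] 5 out front; divide by 5. So div: -6*(x - 5) = 36.
Step 4. [-6*(x - 5) = 36] LHS = -6·(…); ÷-6 both sides, so div: x - 5 = -6.
Step 5. [x - 5 = -6] the outer -5 inverts by adding 5. So sub: x = -1.

Answer: x ∈ {-1}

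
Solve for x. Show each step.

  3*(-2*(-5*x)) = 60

Step 1. [3*(-2*(-5*x)) = 60] leading coefficient 3: divide by 3. So div: -2*(-5*x) = 20.
Step 2. [-2*(-5*x) = 20] -2·(inner) — divide through by -2. So div: -5*x = -10.
Step 3. [-5*x = -10] -5 out front; divide by -5. So div: x = 2.

Answer: x ∈ {2}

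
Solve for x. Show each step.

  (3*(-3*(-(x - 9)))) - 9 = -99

Step 1. [(3*(-3*(-(x - 9)))) - 9 = -99] common factor 3 (LHS and -99) — divide through. So factor: (-3*(-(x - 9))) - 3 = -33.
Step 2. [(-3*(-(x - 9))) - 3 = -33] -3 divides every term; factor it out, so factor: (-(x - 9)) + 1 = 11.
Step 3. [(-(x - 9)) + 1 = 11] the outer +1 inverts by subtracting 1, so sub: -(x - 9) = 10.
Step 4. [-(x - 9) = 10] flip signs both sides, so neg: x - 9 = -10.
Step 5. [x - 9 = -10] peel the -9: add 9 from each side, so sub: x = -1.

Answer: x ∈ {-1}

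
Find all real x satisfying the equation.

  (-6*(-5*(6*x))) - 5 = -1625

Step 1. [(-6*(-5*(6*x))) - 5 = -1625] 5 comes off first (add 5) ⇒ sub: -6*(-5*(6*x)) = -1620.
Step 2. [-6*(-5*(6*x)) = -1620] leading coefficient -6: divide by -6 ⇒ div: -5*(6*x) = 270.
Step 3. [-5*(6*x) = 270] -5 out front; divide by -5, so div: 6*x = -54.
Step 4. [6*x = -54] LHS = 6·(…); ÷6 both sides, so div: x = -9.

Answer: x ∈ {-9}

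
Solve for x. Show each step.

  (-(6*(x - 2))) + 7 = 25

Step 1. [(-(6*(x - 2))) + 7 = 25] the outer +7 inverts by subtracting 7 ⇒ sub: -(6*(x - 2)) = 18.
Step 2. [-(6*(x - 2)) = 18] leading − — multiply by −1, so neg: 6*(x - 2) = -18.
Step 3. [6*(x - 2) = -18] 6·(inner) — divide through by 6 ⇒ div: x - 2 = -3.
Step 4. [x - 2 = -3] the outer -2 inverts by adding 2, so sub: x = -1.

Answer: x ∈ {-1}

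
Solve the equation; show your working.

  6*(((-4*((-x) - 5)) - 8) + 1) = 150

Step 1. [6*(((-4*((-x) - 5)) - 8) + 1) = 150] divide by the outer 6. So div: ((-4*((-x) - 5)) - 8) + 1 = 25.
Step 2. [((-4*((-x) - 5)) - 8) + 1 = 25] the outer +1 inverts by subtracting 1. So sub: (-4*((-x) - 5)) - 8 = 24.
Step 3. [(-4*((-x) - 5)) - 8 = 24] -4 divides every term; factor it out. So factor: ((-x) - 5) + 2 = -6.
Step 4. [((-x) - 5) + 2 = -6] the outer +2 inverts by subtracting 2 ⇒ sub: (-x) - 5 = -8.
Step 5. [(-x) - 5 = -8] 5 comes off first (add 5) ⇒ sub: -x = -3.
Step 6. [-x = -3] leading − — multiply by −1. So neg: x = 3.

Answer: x ∈ {3}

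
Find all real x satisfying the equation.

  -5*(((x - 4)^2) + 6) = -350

Step 1. [-5*(((x - 4)^2) + 6) = -350] -5 out front; divide by -5, so div: ((x - 4)^2) + 6 = 70.
Step 2. [((x - 4)^2) + 6 = 70] subtract 6: x sits inside (… + 6), so sub: (x - 4)^2 = 64.
Step 3. [(x - 4)^2 = 64] LHS squared, RHS 64 ≥ 0: apply √ (±), so sqrt: x - 4 = 8 or -8.
Step 4. [x - 4 = 8 or -8] the outer -4 inverts by adding 4 ⇒ sub: x = 12 or -4.

Answer: x ∈ {-4, 12}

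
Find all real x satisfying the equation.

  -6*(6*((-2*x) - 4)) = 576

Step 1. [-6*(6*((-2*x) - 4)) = 576] divide by the outer -6. So div: 6*((-2*x) - 4) = -96.
Step 2. [6*((-2*x) - 4) = -96] divide by the outer 6, so div: (-2*x) - 4 = -16.
Step 3. [(-2*x) - 4 = -16] -2 divides every term; factor it out. So factor: x + 2 = 8.
Step 4. [x + 2 = 8] +2 is outermost — subtract 2 both sides, so sub: x = 6.

Answer: x ∈ {6}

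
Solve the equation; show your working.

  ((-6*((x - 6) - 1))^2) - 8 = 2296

Step 1. [((-6*((x - 6) - 1))^2) - 8 = 2296] -8 is outermost — add 8 both sides. So sub: (-6*((x - 6) - 1))^2 = 2304.
Step 2. [(-6*((x - 6) - 1))^2 = 2304] LHS squared, RHS 2304 ≥ 0: apply √ (±). So sqrt: -6*((x - 6) - 1) = 48 or -48.
Step 3. [-6*((x - 6) - 1) = 48 or -48] -6·(inner) — divide through by -6. So div: (x - 6) - 1 = -8 or 8.
Step 4. [(x - 6) - 1 = -8 or 8] -1 is outermost — add 1 both sides, so sub: x - 6 = -7 or 9.
Step 5. [x - 6 = -7 or 9] add 6: x sits inside (… - 6). So sub: x = -1 or 15.

Answer: x ∈ {-1, 15}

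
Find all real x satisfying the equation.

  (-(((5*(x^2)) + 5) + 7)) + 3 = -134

Step 1. [(-(((5*(x^2)) + 5) + 7)) + 3 = -134] the outer +3 inverts by subtracting 3. So sub: -(((5*(x^2)) + 5) + 7) = -137.
Step 2. [-(((5*(x^2)) + 5) + 7) = -137] LHS negated; negate both sides. So neg: ((5*(x^2)) + 5) + 7 = 137.
Step 3. [((5*(x^2)) + 5) + 7 = 137] the outer +7 inverts by subtracting 7 ⇒ sub: (5*(x^2)) + 5 = 130.
Step 4. [(5*(x^2)) + 5 = 130] peel the +5: subtract 5 from each side. So sub: 5*(x^2) = 125.
Step 5. [5*(x^2) = 125] 5·(inner) — divide through by 5. So div: x^2 = 25.
Step 6. [x^2 = 25] √ both sides: 25 ≥ 0 gives two branches ⇒ sqrt: x = 5 or -5.

Answer: x ∈ {-5, 5}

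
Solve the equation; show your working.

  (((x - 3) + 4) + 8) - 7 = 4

Step 1. [(((x - 3) + 4) + 8) - 7 = 4] 7 comes off first (add 7), so sub: ((x - 3) + 4) + 8 = 11.
Step 2. [((x - 3) + 4) + 8 = 11] 8 comes off first (subtract 8). So sub: (x - 3) + 4 = 3.
Step 3. [(x - 3) + 4 = 3] +4 is outermost — subtract 4 both sides. So sub: x - 3 = -1.
Step 4. [x - 3 = -1] -3 is outermost — add 3 both sides ⇒ sub: x = 2.

Answer: x ∈ {2}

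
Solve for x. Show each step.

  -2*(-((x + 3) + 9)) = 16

Step 1. [-2*(-((x + 3) + 9)) = 16] divide by the outer -2, so div: -((x + 3) + 9) = -8.
Step 2. [-((x + 3) + 9) = -8] flip signs both sides ⇒ neg: (x + 3) + 9 = 8.
Step 3. [(x + 3) + 9 = 8] peel the +9: subtract 9 from each side ⇒ sub: x + 3 = -1.
Step 4. [x + 3 = -1] the outer +3 inverts by subtracting 3, so sub: x = -4.

Answer: x ∈ {-4}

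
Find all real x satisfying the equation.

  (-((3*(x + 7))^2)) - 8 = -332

Step 1. [(-((3*(x + 7))^2)) - 8 = -332] peel the -8: add 8 from each side. So sub: -((3*(x + 7))^2) = -324.
Step 2. [-((3*(x + 7))^2) = -324] LHS negated; negate both sides, so neg: (3*(x + 7))^2 = 324.
Step 3. [(3*(x + 7))^2 = 324] 324 ≥ 0, LHS is (·)² — take ±√. So sqrt: 3*(x + 7) = 18 or -18.
Step 4. [3*(x + 7) = 18 or -18] leading coefficient 3: divide by 3. So div: x + 7 = 6 or -6.
Step 5. [x + 7 = 6 or -6] 7 comes off first (subtract 7), so sub: x = -1 or -13.

Answer: x ∈ {-13, -1}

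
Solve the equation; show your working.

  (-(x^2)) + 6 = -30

Step 1. [(-(x^2)) + 6 = -30] +6 is outermost — subtract 6 both sides, so sub: -(x^2) = -36.
Step 2. [-(x^2) = -36] flip signs both sides ⇒ neg: x^2 = 36.
Step 3. [x^2 = 36] 36 ≥ 0, LHS is (·)² — take ±√ ⇒ sqrt: x = 6 or -6.

Answer: x ∈ {-6, 6}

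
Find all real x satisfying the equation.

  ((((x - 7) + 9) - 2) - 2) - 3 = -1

Step 1. [((((x - 7) + 9) - 2) - 2) - 3 = -1] -3 is outermost — add 3 both sides ⇒ sub: (((x - 7) + 9) - 2) - 2 = 2.
Step 2. [(((x - 7) + 9) - 2) - 2 = 2] -2 is outermost — add 2 both sides. So sub: ((x - 7) + 9) - 2 = 4.
Step 3. [((x - 7) + 9) - 2 = 4] 2 comes off first (add 2). So sub: (x - 7) + 9 = 6.
Step 4. [(x - 7) + 9 = 6] subtract 9: x sits inside (… + 9). So sub: x - 7 = -3.
Step 5. [x - 7 = -3] peel the -7: add 7 from each side, so sub: x = 4.

Answer: x ∈ {4}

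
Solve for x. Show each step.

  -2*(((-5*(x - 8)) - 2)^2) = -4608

Step 1. [-2*(((-5*(x - 8)) - 2)^2) = -4608] -2 out front; divide by -2. So div: ((-5*(x - 8)) - 2)^2 = 2304.
Step 2. [((-5*(x - 8)) - 2)^2 = 2304] 2304 ≥ 0, LHS is (·)² — take ±√ ⇒ sqrt: (-5*(x - 8)) - 2 = 48 or -48.
Step 3. [(-5*(x - 8)) - 2 = 48 or -48] add 2: x sits inside (… - 2) ⇒ sub: -5*(x - 8) = 50 or -46.
Step 4. [-5*(x - 8) = 50 or -46] leading coefficient -5: divide by -5. So div: x - 8 = -10 or 46/5.
Step 5. [x - 8 = -10 or 46/5] peel the -8: add 8 from each side, so sub: x = -2 or 86/5.

Answer: x ∈ {-2, 86/5}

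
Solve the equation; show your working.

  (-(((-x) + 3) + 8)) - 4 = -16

Step 1. [(-(((-x) + 3) + 8)) - 4 = -16] 4 comes off first (add 4). So sub: -(((-x) + 3) + 8) = -12.
Step 2. [-(((-x) + 3) + 8) = -12] flip signs both sides, so neg: ((-x) + 3) + 8 = 12.
Step 3. [((-x) + 3) + 8 = 12] peel the +8: subtract 8 from each side, so sub: (-x) + 3 = 4.
Step 4. [(-x) + 3 = 4] subtract 3: x sits inside (… + 3). So sub: -x = 1.
Step 5. [-x = 1] flip signs both sides ⇒ neg: x = -1.

Answer: x ∈ {-1}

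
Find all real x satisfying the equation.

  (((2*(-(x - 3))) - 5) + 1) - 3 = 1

Step 1. [(((2*(-(x - 3))) - 5) + 1) - 3 = 1] the outer -3 inverts by adding 3, so sub: ((2*(-(x - 3))) - 5) + 1 = 4.
Step 2. [((2*(-(x - 3))) - 5) + 1 = 4] peel the +1: subtract 1 from each side. So sub: (2*(-(x - 3))) - 5 = 3.
Step 3. [(2*(-(x - 3))) - 5 = 3] add 5: x sits inside (… - 5), so sub: 2*(-(x - 3)) = 8.
Step 4. [2*(-(x - 3)) = 8] 2·(inner) — divide through by 2, so div: -(x - 3) = 4.
Step 5. [-(x - 3) = 4] leading − — multiply by −1 ⇒ neg: x - 3 = -4.
Step 6. [x - 3 = -4] peel the -3: add 3 from each side, so sub: x = -1.

Answer: x ∈ {-1}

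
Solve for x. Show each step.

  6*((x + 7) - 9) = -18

Step 1. [6*((x + 7) - 9) = -18] leading coefficient 6: divide by 6 ⇒ div: (x + 7) - 9 = -3.
Step 2. [(x + 7) - 9 = -3] the outer -9 inverts by adding 9. So sub: x + 7 = 6.
Step 3. [x + 7 = 6] peel the +7: subtract 7 from each side ⇒ sub: x = -1.

Answer: x ∈ {-1}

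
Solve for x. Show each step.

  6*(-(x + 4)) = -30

Step 1. [6*(-(x + 4)) = -30] divide by the outer 6. So div: -(x + 4) = -5.
Step 2. [-(x + 4) = -5] flip signs both sides, so neg: x + 4 = 5.
Step 3. [x + 4 = 5] the outer +4 inverts by subtracting 4. So sub: x = 1.

Answer: x ∈ {1}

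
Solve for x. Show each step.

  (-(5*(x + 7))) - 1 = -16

Step 1. [(-(5*(x + 7))) - 1 = -16] -1 is outermost — add 1 both sides ⇒ sub: -(5*(x + 7)) = -15.
Step 2. [-(5*(x + 7)) = -15] leading − — multiply by −1 ⇒ neg: 5*(x + 7) = 15.
Step 3. [5*(x + 7) = 15] divide by the outer 5 ⇒ div: x + 7 = 3.
Step 4. [x + 7 = 3] +7 is outermost — subtract 7 both sides. So sub: x = -4.

Answer: x ∈ {-4}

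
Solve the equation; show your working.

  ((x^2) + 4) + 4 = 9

Step 1. [((x^2) + 4) + 4 = 9] 4 comes off first (subtract 4). So sub: (x^2) + 4 = 5.
Step 2. [(x^2) + 4 = 5] the outer +4 inverts by subtracting 4. So sub: x^2 = 1.
Step 3. [x^2 = 1] √ both sides: 1 ≥ 0 gives two branches. So sqrt: x = 1 or -1.

Answer: x ∈ {-1, 1}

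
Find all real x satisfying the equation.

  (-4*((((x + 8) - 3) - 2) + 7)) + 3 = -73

Step 1. [(-4*((((x + 8) - 3) - 2) + 7)) + 3 = -73] 3 comes off first (subtract 3), so sub: -4*((((x + 8) - 3) - 2) + 7) = -76.
Step 2. [-4*((((x + 8) - 3) - 2) + 7) = -76] leading coefficient -4: divide by -4 ⇒ div: (((x + 8) - 3) - 2) + 7 = 19.
Step 3. [(((x + 8) - 3) - 2) + 7 = 19] peel the +7: subtract 7 from each side, so sub: ((x + 8) - 3) - 2 = 12.
Step 4. [((x + 8) - 3) - 2 = 12] the outer -2 inverts by adding 2, so sub: (x + 8) - 3 = 14.
Step 5. [(x + 8) - 3 = 14] the outer -3 inverts by adding 3. So sub: x + 8 = 17.
Step 6. [x + 8 = 17] the outer +8 inverts by subtracting 8. So sub: x = 9.

Answer: x ∈ {9}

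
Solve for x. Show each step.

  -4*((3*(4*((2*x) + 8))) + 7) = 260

Step 1. [-4*((3*(4*((2*x) + 8))) + 7) = 260] LHS = -4·(…); ÷-4 both sides, so div: (3*(4*((2*x) + 8))) + 7 = -65.
Step 2. [(3*(4*((2*x) + 8))) + 7 = -65] the outer +7 inverts by subtracting 7. So sub: 3*(4*((2*x) + 8)) = -72.
Step 3. [3*(4*((2*x) + 8)) = -72] 3·(inner) — divide through by 3 ⇒ div: 4*((2*x) + 8) = -24.
Step 4. [4*((2*x) + 8) = -24] LHS = 4·(…); ÷4 both sides ⇒ div: (2*x) + 8 = -6.
Step 5. [(2*x) + 8 = -6] subtract 8: x sits inside (… + 8), so sub: 2*x = -14.
Step 6. [2*x = -14] leading coefficient 2: divide by 2 ⇒ div: x = -7.

Answer: x ∈ {-7}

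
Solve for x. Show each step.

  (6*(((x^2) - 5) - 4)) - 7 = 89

Step 1. [(6*(((x^2) - 5) - 4)) - 7 = 89] -7 is outermost — add 7 both sides ⇒ sub: 6*(((x^2) - 5) - 4) = 96.
Step 2. [6*(((x^2) - 5) - 4) = 96] divide by the outer 6. So div: ((x^2) - 5) - 4 = 16.
Step 3. [((x^2) - 5) - 4 = 16] -4 is outermost — add 4 both sides. So sub: (x^2) - 5 = 20.
Step 4. [(x^2) - 5 = 20] -5 is outermost — add 5 both sides. So sub: x^2 = 25.
Step 5. [x^2 = 25] √ both sides: 25 ≥ 0 gives two branches ⇒ sqrt: x = 5 or -5.

Answer: x ∈ {-5, 5}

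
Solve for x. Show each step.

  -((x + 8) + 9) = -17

Step 1. [-((x + 8) + 9) = -17] leading − — multiply by −1. So neg: (x + 8) + 9 = 17.
Step 2. [(x + 8) + 9 = 17] subtract 9: x sits inside (… + 9). So sub: x + 8 = 8.
Step 3. [x + 8 = 8] the outer +8 inverts by subtracting 8, so sub: x = 0.

Answer: x ∈ {0}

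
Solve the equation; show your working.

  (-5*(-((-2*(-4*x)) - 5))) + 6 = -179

Step 1. [(-5*(-((-2*(-4*x)) - 5))) + 6 = -179] the outer +6 inverts by subtracting 6 ⇒ sub: -5*(-((-2*(-4*x)) - 5)) = -185.
Step 2. [-5*(-((-2*(-4*x)) - 5)) = -185] -5·(inner) — divide through by -5. So div: -((-2*(-4*x)) - 5) = 37.
Step 3. [-((-2*(-4*x)) - 5) = 37] LHS negated; negate both sides, so neg: (-2*(-4*x)) - 5 = -37.
Step 4. [(-2*(-4*x)) - 5 = -37] peel the -5: add 5 from each side. So sub: -2*(-4*x) = -32.
Step 5. [-2*(-4*x) = -32] divide by the outer -2 ⇒ div: -4*x = 16.
Step 6. [-4*x = 16] leading coefficient -4: divide by -4, so div: x = -4.

Answer: x ∈ {-4}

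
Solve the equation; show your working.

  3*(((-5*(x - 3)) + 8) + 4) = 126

Step 1. [3*(((-5*(x - 3)) + 8) + 4) = 126] 3·(inner) — divide through by 3. So div: ((-5*(x - 3)) + 8) + 4 = 42.
Step 2. [((-5*(x - 3)) + 8) + 4 = 42] subtract 4: x sits inside (… + 4), so sub: (-5*(x - 3)) + 8 = 38.
Step 3. [(-5*(x - 3)) + 8 = 38] the outer +8 inverts by subtracting 8, so sub: -5*(x - 3) = 30.
Step 4. [-5*(x - 3) = 30] divide by the outer -5, so div: x - 3 = -6.
Step 5. [x - 3 = -6] peel the -3: add 3 from each side ⇒ sub: x = -3.

Answer: x ∈ {-3}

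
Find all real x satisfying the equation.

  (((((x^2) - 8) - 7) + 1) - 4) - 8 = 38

Step 1. [(((((x^2) - 8) - 7) + 1) - 4) - 8 = 38] 8 comes off first (add 8). So sub: ((((x^2) - 8) - 7) + 1) - 4 = 46.
Step 2. [((((x^2) - 8) - 7) + 1) - 4 = 46] peel the -4: add 4 from each side ⇒ sub: (((x^2) - 8) - 7) + 1 = 50.
Step 3. [(((x^2) - 8) - 7) + 1 = 50] +1 is outermost — subtract 1 both sides, so sub: ((x^2) - 8) - 7 = 49.
Step 4. [((x^2) - 8) - 7 = 49] the outer -7 inverts by adding 7. So sub: (x^2) - 8 = 56.
Step 5. [(x^2) - 8 = 56] the outer -8 inverts by adding 8, so sub: x^2 = 64.
Step 6. [x^2 = 64] 64 ≥ 0, LHS is (·)² — take ±√ ⇒ sqrt: x = 8 or -8.

Answer: x ∈ {-8, 8}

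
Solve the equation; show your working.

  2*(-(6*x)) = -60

Step 1. [2*(-(6*x)) = -60] 2·(inner) — divide through by 2 ⇒ div: -(6*x) = -30.
Step 2. [-(6*x) = -30] flip signs both sides. So neg: 6*x = 30.
Step 3. [6*x = 30] 6·(inner) — divide through by 6, so div: x = 5.

Answer: x ∈ {5}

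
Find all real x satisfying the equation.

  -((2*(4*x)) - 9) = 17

Step 1. [-((2*(4*x)) - 9) = 17] LHS negated; negate both sides ⇒ neg: (2*(4*x)) - 9 = -17.
Step 2. [(2*(4*x)) - 9 = -17] -9 is outermost — add 9 both sides ⇒ sub: 2*(4*x) = -8.
Step 3. [2*(4*x) = -8] 2 out front; divide by 2. So div: 4*x = -4.
Step 4. [4*x = -4] LHS = 4·(…); ÷4 both sides ⇒ div: x = -1.

Answer: x ∈ {-1}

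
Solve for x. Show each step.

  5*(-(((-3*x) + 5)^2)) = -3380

Step 1. [5*(-(((-3*x) + 5)^2)) = -3380] 5·(inner) — divide through by 5 ⇒ div: -(((-3*x) + 5)^2) = -676.
Step 2. [-(((-3*x) + 5)^2) = -676] leading − — multiply by −1 ⇒ neg: ((-3*x) + 5)^2 = 676.
Step 3. [((-3*x) + 5)^2 = 676] LHS squared, RHS 676 ≥ 0: apply √ (±), so sqrt: (-3*x) + 5 = 26 or -26.
Step 4. [(-3*x) + 5 = 26 or -26] subtract 5: x sits inside (… + 5). So sub: -3*x = 21 or -31.
Step 5. [-3*x = 21 or -31] -3 out front; divide by -3 ⇒ div: x = -7 or 31/3.

Answer: x ∈ {-7, 31/3}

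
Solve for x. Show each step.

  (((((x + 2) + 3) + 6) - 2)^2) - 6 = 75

Step 1. [(((((x + 2) + 3) + 6) - 2)^2) - 6 = 75] -6 is outermost — add 6 both sides ⇒ sub: ((((x + 2) + 3) + 6) - 2)^2 = 81.
Step 2. [((((x + 2) + 3) + 6) - 2)^2 = 81] √ both sides: 81 ≥ 0 gives two branches. So sqrt: (((x + 2) + 3) + 6) - 2 = 9 or -9.
Step 3. [(((x + 2) + 3) + 6) - 2 = 9 or -9] 2 comes off first (add 2) ⇒ sub: ((x + 2) + 3) + 6 = 11 or -7.
Step 4. [((x + 2) + 3) + 6 = 11 or -7] peel the +6: subtract 6 from each side. So sub: (x + 2) + 3 = 5 or -13.
Step 5. [(x + 2) + 3 = 5 or -13] +3 is outermost — subtract 3 both sides ⇒ sub: x + 2 = 2 or -16.
Step 6. [x + 2 = 2 or -16] peel the +2: subtract 2 from each side, so sub: x = 0 or -18.

Answer: x ∈ {-18, 0}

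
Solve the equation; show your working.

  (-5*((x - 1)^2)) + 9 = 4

Step 1. [(-5*((x - 1)^2)) + 9 = 4] peel the +9: subtract 9 from each side ⇒ sub: -5*((x - 1)^2) = -5.
Step 2. [-5*((x - 1)^2) = -5] leading coefficient -5: divide by -5, so div: (x - 1)^2 = 1.
Step 3. [(x - 1)^2 = 1] 1 ≥ 0, LHS is (·)² — take ±√, so sqrt: x - 1 = 1 or -1.
Step 4. [x - 1 = 1 or -1] 1 comes off first (add 1) ⇒ sub: x = 2 or 0.

Answer: x ∈ {0, 2}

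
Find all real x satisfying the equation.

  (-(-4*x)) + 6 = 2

Step 1. [(-(-4*x)) + 6 = 2] the outer +6 inverts by subtracting 6 ⇒ sub: -(-4*x) = -4.
Step 2. [-(-4*x) = -4] flip signs both sides, so neg: -4*x = 4.
Step 3. [-4*x = 4] divide by the outer -4, so div: x = -1.

Answer: x ∈ {-1}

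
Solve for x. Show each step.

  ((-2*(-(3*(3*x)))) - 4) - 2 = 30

Step 1. [((-2*(-(3*(3*x)))) - 4) - 2 = 30] add 2: x sits inside (… - 2). So sub: (-2*(-(3*(3*x)))) - 4 = 32.
Step 2. [(-2*(-(3*(3*x)))) - 4 = 32] 4 comes off first (add 4), so sub: -2*(-(3*(3*x))) = 36.
Step 3. [-2*(-(3*(3*x))) = 36] divide by the outer -2. So div: -(3*(3*x)) = -18.
Step 4. [-(3*(3*x)) = -18] flip signs both sides. So neg: 3*(3*x) = 18.
Step 5. [3*(3*x) = 18] LHS = 3·(…); ÷3 both sides. So div: 3*x = 6.
Step 6. [3*x = 6] 3 out front; divide by 3. So div: x = 2.

Answer: x ∈ {2}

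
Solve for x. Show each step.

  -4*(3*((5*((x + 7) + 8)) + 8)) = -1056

Step 1. [-4*(3*((5*((x + 7) + 8)) + 8)) = -1056] LHS = -4·(…); ÷-4 both sides ⇒ div: 3*((5*((x + 7) + 8)) + 8) = 264.
Step 2. [3*((5*((x + 7) + 8)) + 8) = 264] divide by the outer 3 ⇒ div: (5*((x + 7) + 8)) + 8 = 88.
Step 3. [(5*((x + 7) + 8)) + 8 = 88] +8 is outermost — subtract 8 both sides, so sub: 5*((x + 7) + 8) = 80.
Step 4. [5*((x + 7) + 8) = 80] LHS = 5·(…); ÷5 both sides. So div: (x + 7) + 8 = 16.
Step 5. [(x + 7) + 8 = 16] the outer +8 inverts by subtracting 8 ⇒ sub: x + 7 = 8.
Step 6. [x + 7 = 8] +7 is outermost — subtract 7 both sides ⇒ sub: x = 1.

Answer: x ∈ {1}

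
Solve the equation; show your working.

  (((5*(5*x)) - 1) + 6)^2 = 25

Step 1. [(((5*(5*x)) - 1) + 6)^2 = 25] 25 ≥ 0, LHS is (·)² — take ±√, so sqrt: ((5*(5*x)) - 1) + 6 = 5 or -5.
Step 2. [((5*(5*x)) - 1) + 6 = 5 or -5] 6 comes off first (subtract 6) ⇒ sub: (5*(5*x)) - 1 = -1 or -11.
Step 3. [(5*(5*x)) - 1 = -1 or -11] add 1: x sits inside (… - 1). So sub: 5*(5*x) = 0 or -10.
Step 4. [5*(5*x) = 0 or -10] 5·(inner) — divide through by 5. So div: 5*x = 0 or -2.
Step 5. [5*x = 0 or -2] leading coefficient 5: divide by 5 ⇒ div: x = 0 or -2/5.

Answer: x ∈ {-2/5, 0}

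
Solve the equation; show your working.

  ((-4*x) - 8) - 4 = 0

Step 1. [((-4*x) - 8) - 4 = 0] -4 is outermost — add 4 both sides. So sub: (-4*x) - 8 = 4.
Step 2. [(-4*x) - 8 = 4] common factor -4 (LHS and 4) — divide through ⇒ factor: x + 2 = -1.
Step 3. [x + 2 = -1] +2 is outermost — subtract 2 both sides, so sub: x = -3.

Answer: x ∈ {-3}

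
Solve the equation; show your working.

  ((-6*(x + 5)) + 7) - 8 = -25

Step 1. [((-6*(x + 5)) + 7) - 8 = -25] add 8: x sits inside (… - 8) ⇒ sub: (-6*(x + 5)) + 7 = -17.
Step 2. [(-6*(x + 5)) + 7 = -17] 7 comes off first (subtract 7), so sub: -6*(x + 5) = -24.
Step 3. [-6*(x + 5) = -24] -6 out front; divide by -6 ⇒ div: x + 5 = 4.
Step 4. [x + 5 = 4] the outer +5 inverts by subtracting 5. So sub: x = -1.

Answer: x ∈ {-1}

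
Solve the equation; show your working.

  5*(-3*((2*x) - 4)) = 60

Step 1. [5*(-3*((2*x) - 4)) = 60] divide by the outer 5. So div: -3*((2*x) - 4) = 12.
Step 2. [-3*((2*x) - 4) = 12] leading coefficient -3: divide by -3, so div: (2*x) - 4 = -4.
Step 3. [(2*x) - 4 = -4] 2 divides every term; factor it out. So factor: x - 2 = -2.
Step 4. [x - 2 = -2] peel the -2: add 2 from each side ⇒ sub: x = 0.

Answer: x ∈ {0}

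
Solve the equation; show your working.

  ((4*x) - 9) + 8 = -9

Step 1. [((4*x) - 9) + 8 = -9] the outer +8 inverts by subtracting 8 ⇒ sub: (4*x) - 9 = -17.
Step 2. [(4*x) - 9 = -17] add 9: x sits inside (… - 9), so sub: 4*x = -8.
Step 3. [4*x = -8] 4 out front; divide by 4 ⇒ div: x = -2.

Answer: x ∈ {-2}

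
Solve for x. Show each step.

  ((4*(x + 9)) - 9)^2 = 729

Step 1. [((4*(x + 9)) - 9)^2 = 729] LHS squared, RHS 729 ≥ 0: apply √ (±) ⇒ sqrt: (4*(x + 9)) - 9 = 27 or -27.
Step 2. [(4*(x + 9)) - 9 = 27 or -27] 9 comes off first (add 9), so sub: 4*(x + 9) = 36 or -18.
Step 3. [4*(x + 9) = 36 or -18] leading coefficient 4: divide by 4. So div: x + 9 = 9 or -9/2.
Step 4. [x + 9 = 9 or -9/2] the outer +9 inverts by subtracting 9. So sub: x = 0 or -27/2.

Answer: x ∈ {-27/2, 0}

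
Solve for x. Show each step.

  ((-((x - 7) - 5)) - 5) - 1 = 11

Step 1. [((-((x - 7) - 5)) - 5) - 1 = 11] peel the -1: add 1 from each side ⇒ sub: (-((x - 7) - 5)) - 5 = 12.
Step 2. [(-((x - 7) - 5)) - 5 = 12] -5 is outermost — add 5 both sides, so sub: -((x - 7) - 5) = 17.
Step 3. [-((x - 7) - 5) = 17] LHS negated; negate both sides. So neg: (x - 7) - 5 = -17.
Step 4. [(x - 7) - 5 = -17] add 5: x sits inside (… - 5). So sub: x - 7 = -12.
Step 5. [x - 7 = -12] the outer -7 inverts by adding 7. So sub: x = -5.

Answer: x ∈ {-5}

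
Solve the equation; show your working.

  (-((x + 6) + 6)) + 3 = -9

Step 1. [(-((x + 6) + 6)) + 3 = -9] +3 is outermost — subtract 3 both sides. So sub: -((x + 6) + 6) = -12.
Step 2. [-((x + 6) + 6) = -12] LHS negated; negate both sides, so neg: (x + 6) + 6 = 12.
Step 3. [(x + 6) + 6 = 12] subtract 6: x sits inside (… + 6). So sub: x + 6 = 6.
Step 4. [x + 6 = 6] subtract 6: x sits inside (… + 6). So sub: x = 0.

Answer: x ∈ {0}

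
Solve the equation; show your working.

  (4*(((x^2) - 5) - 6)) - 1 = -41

Step 1. [(4*(((x^2) - 5) - 6)) - 1 = -41] -1 is outermost — add 1 both sides, so sub: 4*(((x^2) - 5) - 6) = -40.
Step 2. [4*(((x^2) - 5) - 6) = -40] 4 out front; divide by 4. So div: ((x^2) - 5) - 6 = -10.
Step 3. [((x^2) - 5) - 6 = -10] add 6: x sits inside (… - 6). So sub: (x^2) - 5 = -4.
Step 4. [(x^2) - 5 = -4] peel the -5: add 5 from each side ⇒ sub: x^2 = 1.
Step 5. [x^2 = 1] √ both sides: 1 ≥ 0 gives two branches ⇒ sqrt: x = 1 or -1.

Answer: x ∈ {-1, 1}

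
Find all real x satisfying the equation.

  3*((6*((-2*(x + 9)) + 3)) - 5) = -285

Step 1. [3*((6*((-2*(x + 9)) + 3)) - 5) = -285] 3·(inner) — divide through by 3 ⇒ div: (6*((-2*(x + 9)) + 3)) - 5 = -95.
Step 2. [(6*((-2*(x + 9)) + 3)) - 5 = -95] 5 comes off first (add 5). So sub: 6*((-2*(x + 9)) + 3) = -90.
Step 3. [6*((-2*(x + 9)) + 3) = -90] 6·(inner) — divide through by 6, so div: (-2*(x + 9)) + 3 = -15.
Step 4. [(-2*(x + 9)) + 3 = -15] 3 comes off first (subtract 3). So sub: -2*(x + 9) = -18.
Step 5. [-2*(x + 9) = -18] leading coefficient -2: divide by -2, so div: x + 9 = 9.
Step 6. [x + 9 = 9] 9 comes off first (subtract 9), so sub: x = 0.

Answer: x ∈ {0}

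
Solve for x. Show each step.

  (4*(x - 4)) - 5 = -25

Step 1. [(4*(x - 4)) - 5 = -25] -5 is outermost — add 5 both sides. So sub: 4*(x - 4) = -20.
Step 2. [4*(x - 4) = -20] 4 out front; divide by 4, so div: x - 4 = -5.
Step 3. [x - 4 = -5] the outer -4 inverts by adding 4. So sub: x = -1.

Answer: x ∈ {-1}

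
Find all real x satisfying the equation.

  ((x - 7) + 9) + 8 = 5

Step 1. [((x - 7) + 9) + 8 = 5] subtract 8: x sits inside (… + 8) ⇒ sub: (x - 7) + 9 = -3.
Step 2. [(x - 7) + 9 = -3] +9 is outermost — subtract 9 both sides, so sub: x - 7 = -12.
Step 3. [x - 7 = -12] the outer -7 inverts by adding 7. So sub: x = -5.

Answer: x ∈ {-5}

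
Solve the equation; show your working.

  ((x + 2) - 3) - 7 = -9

Step 1. [((x + 2) - 3) - 7 = -9] 7 comes off first (add 7), so sub: (x + 2) - 3 = -2.
Step 2. [(x + 2) - 3 = -2] peel the -3: add 3 from each side. So sub: x + 2 = 1.
Step 3. [x + 2 = 1] +2 is outermost — subtract 2 both sides ⇒ sub: x = -1.

Answer: x ∈ {-1}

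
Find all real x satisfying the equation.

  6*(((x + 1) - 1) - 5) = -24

Step 1. [6*(((x + 1) - 1) - 5) = -24] 6 out front; divide by 6, so div: ((x + 1) - 1) - 5 = -4.
Step 2. [((x + 1) - 1) - 5 = -4] 5 comes off first (add 5) ⇒ sub: (x + 1) - 1 = 1.
Step 3. [(x + 1) - 1 = 1] the outer -1 inverts by adding 1. So sub: x + 1 = 2.
Step 4. [x + 1 = 2] subtract 1: x sits inside (… + 1). So sub: x = 1.

Answer: x ∈ {1}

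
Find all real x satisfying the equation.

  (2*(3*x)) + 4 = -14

Step 1. [(2*(3*x)) + 4 = -14] common factor 2 (LHS and -14) — divide through, so factor: (3*x) + 2 = -7.
Step 2. [(3*x) + 2 = -7] +2 is outermost — subtract 2 both sides ⇒ sub: 3*x = -9.
Step 3. [3*x = -9] divide by the outer 3, so div: x = -3.

Answer: x ∈ {-3}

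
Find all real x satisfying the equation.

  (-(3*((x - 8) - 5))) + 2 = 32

Step 1. [(-(3*((x - 8) - 5))) + 2 = 32] 2 comes off first (subtract 2), so sub: -(3*((x - 8) - 5)) = 30.
Step 2. [-(3*((x - 8) - 5)) = 30] leading − — multiply by −1. So neg: 3*((x - 8) - 5) = -30.
Step 3. [3*((x - 8) - 5) = -30] divide by the outer 3. So div: (x - 8) - 5 = -10.
Step 4. [(x - 8) - 5 = -10] -5 is outermost — add 5 both sides, so sub: x - 8 = -5.
Step 5. [x - 8 = -5] 8 comes off first (add 8) ⇒ sub: x = 3.

Answer: x ∈ {3}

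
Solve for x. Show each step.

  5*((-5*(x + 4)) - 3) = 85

Step 1. [5*((-5*(x + 4)) - 3) = 85] leading coefficient 5: divide by 5, so div: (-5*(x + 4)) - 3 = 17.
Step 2. [(-5*(x + 4)) - 3 = 17] add 3: x sits inside (… - 3), so sub: -5*(x + 4) = 20.
Step 3. [-5*(x + 4) = 20] LHS = -5·(…); ÷-5 both sides ⇒ div: x + 4 = -4.
Step 4. [x + 4 = -4] 4 comes off first (subtract 4), so sub: x = -8.

Answer: x ∈ {-8}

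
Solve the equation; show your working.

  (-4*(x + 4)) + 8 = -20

Step 1. [(-4*(x + 4)) + 8 = -20] -4 divides every term; factor it out. So factor: (x + 4) - 2 = 5.
Step 2. [(x + 4) - 2 = 5] peel the -2: add 2 from each side ⇒ sub: x + 4 = 7.
Step 3. [x + 4 = 7] subtract 4: x sits inside (… + 4). So sub: x = 3.

Answer: x ∈ {3}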